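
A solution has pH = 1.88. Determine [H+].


[H+] = 10^(-pH)
[H+] = 10^(-1.88)
[H+] = 0.0132 M

0.0132 M


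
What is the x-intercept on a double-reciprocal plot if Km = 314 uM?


x-intercept = -1/Km
= -1/314
= -0.0032 1/uM

-0.0032 1/uM


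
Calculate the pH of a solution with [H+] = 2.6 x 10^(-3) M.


pH = -log10([H+])
pH = -log10(2.6 x 10^(-3))
pH = 2.585

2.585


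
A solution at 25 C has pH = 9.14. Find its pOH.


pOH = 14 - pH
pOH = 14 - 9.14
pOH = 4.86

4.86


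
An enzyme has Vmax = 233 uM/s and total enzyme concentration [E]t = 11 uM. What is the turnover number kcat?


kcat = Vmax / [E]t
kcat = 233 / 11
kcat = 21.1818 s^-1

21.1818 s^-1


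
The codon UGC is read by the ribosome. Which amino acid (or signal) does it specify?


Standard genetic code lookup.
Codon UGC -> Cys

Cys


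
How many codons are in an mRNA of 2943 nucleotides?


codons = nucleotides / 3
codons = 2943 / 3 = 981

981


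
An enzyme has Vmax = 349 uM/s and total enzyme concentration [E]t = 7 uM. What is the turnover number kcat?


kcat = Vmax / [E]t
kcat = 349 / 7
kcat = 49.8571 s^-1

49.8571 s^-1


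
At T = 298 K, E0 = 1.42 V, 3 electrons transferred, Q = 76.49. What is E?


E = E0 - (RT/nF) * ln(Q)
E = 1.42 - (8.314 * 298 / (3 * 96485)) * ln(76.49)
E = 1.3829 V

1.3829 V


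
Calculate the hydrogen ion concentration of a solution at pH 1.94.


[H+] = 10^(-pH)
[H+] = 10^(-1.94)
[H+] = 0.0115 M

0.0115 M


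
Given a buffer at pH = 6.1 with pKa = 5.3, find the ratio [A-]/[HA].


[A-]/[HA] = 10^(pH - pKa)
= 10^(6.1 - 5.3)
= 6.3096

6.3096


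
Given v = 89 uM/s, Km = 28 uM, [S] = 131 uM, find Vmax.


Vmax = v * (Km + [S]) / [S]
Vmax = 89 * (28 + 131) / 131
Vmax = 108.0229 uM/s

108.0229 uM/s


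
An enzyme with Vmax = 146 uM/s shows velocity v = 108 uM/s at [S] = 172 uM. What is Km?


Km = [S] * (Vmax - v) / v
Km = 172 * (146 - 108) / 108
Km = 60.5185 uM

60.5185 uM


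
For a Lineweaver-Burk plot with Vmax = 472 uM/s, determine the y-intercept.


y-intercept = 1/Vmax
= 1/472
= 0.0021 s/uM

0.0021 s/uM


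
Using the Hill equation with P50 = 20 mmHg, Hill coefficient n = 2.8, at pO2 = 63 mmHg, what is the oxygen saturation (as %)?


Y = pO2^n / (P50^n + pO2^n)
Y = 63^2.8 / (20^2.8 + 63^2.8)
Y = 96.13%

96.13%


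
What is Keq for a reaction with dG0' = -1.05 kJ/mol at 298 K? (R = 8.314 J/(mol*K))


Keq = exp(-dG0 * 1000 / (R * T))
Keq = exp(-(-1.05) * 1000 / (8.314 * 298))
Keq = 1.5278

1.5278


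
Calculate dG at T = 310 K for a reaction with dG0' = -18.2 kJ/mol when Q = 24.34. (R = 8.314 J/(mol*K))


dG = dG0' + RT * ln(Q) / 1000
dG = -18.2 + 8.314 * 310 * ln(24.34) / 1000
dG = -9.9728 kJ/mol

-9.9728 kJ/mol


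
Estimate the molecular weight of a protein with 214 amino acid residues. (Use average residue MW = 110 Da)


MW = n_residues * 110 Da
MW = 214 * 110
MW = 23540 Da

23540 Da


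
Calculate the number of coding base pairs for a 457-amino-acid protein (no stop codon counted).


Each amino acid = 1 codon = 3 bp
bp = 457 * 3 = 1371 bp

1371 bp


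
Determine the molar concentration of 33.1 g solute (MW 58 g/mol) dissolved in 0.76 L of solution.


C = (mass / MW) / volume
C = (33.1 / 58) / 0.76
C = 0.7509 M

0.7509 M


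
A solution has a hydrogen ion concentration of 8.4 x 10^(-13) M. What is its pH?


pH = -log10([H+])
pH = -log10(8.4 x 10^(-13))
pH = 12.0757

12.0757


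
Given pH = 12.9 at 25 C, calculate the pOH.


pOH = 14 - pH
pOH = 14 - 12.9
pOH = 1.1

1.1


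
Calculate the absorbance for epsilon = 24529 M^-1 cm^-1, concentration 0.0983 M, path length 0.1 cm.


A = epsilon * c * l
A = 24529 * 0.0983 * 0.1
A = 241.1201

241.1201


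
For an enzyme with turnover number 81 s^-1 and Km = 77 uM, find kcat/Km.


Catalytic efficiency = kcat / Km
= 81 / 77
= 1.0519 uM^-1*s^-1

1.0519 uM^-1*s^-1


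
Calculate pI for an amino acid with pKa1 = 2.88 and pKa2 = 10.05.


pI = (pKa1 + pKa2) / 2
pI = (2.88 + 10.05) / 2
pI = 6.465

6.465


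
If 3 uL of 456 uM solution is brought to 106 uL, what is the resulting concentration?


C2 = C1 * V1 / V2
C2 = 456 * 3 / 106
C2 = 12.9057 uM

12.9057 uM


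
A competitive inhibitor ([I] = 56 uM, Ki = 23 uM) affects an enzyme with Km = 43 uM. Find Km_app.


Km_app = Km * (1 + [I]/Ki)
Km_app = 43 * (1 + 56/23)
Km_app = 147.6957 uM

147.6957 uM


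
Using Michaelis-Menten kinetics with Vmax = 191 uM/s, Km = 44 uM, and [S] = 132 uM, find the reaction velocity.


v = Vmax * [S] / (Km + [S])
v = 191 * 132 / (44 + 132)
v = 143.25 uM/s

143.25 uM/s


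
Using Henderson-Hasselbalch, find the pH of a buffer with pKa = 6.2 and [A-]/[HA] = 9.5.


pH = pKa + log10([A-]/[HA])
pH = 6.2 + log10(9.5)
pH = 7.1777

7.1777


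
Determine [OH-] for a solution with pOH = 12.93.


[OH-] = 10^(-pOH)
[OH-] = 10^(-12.93)
[OH-] = 1.175e-13 M

1.175e-13 M


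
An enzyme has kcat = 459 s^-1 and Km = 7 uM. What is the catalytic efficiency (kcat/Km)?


Catalytic efficiency = kcat / Km
= 459 / 7
= 65.5714 uM^-1*s^-1

65.5714 uM^-1*s^-1


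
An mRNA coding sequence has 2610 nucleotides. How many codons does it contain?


codons = nucleotides / 3
codons = 2610 / 3 = 870

870


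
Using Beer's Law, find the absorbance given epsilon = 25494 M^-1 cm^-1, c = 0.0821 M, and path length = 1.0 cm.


A = epsilon * c * l
A = 25494 * 0.0821 * 1.0
A = 2093.0574

2093.0574


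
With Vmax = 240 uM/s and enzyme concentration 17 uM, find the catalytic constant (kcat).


kcat = Vmax / [E]t
kcat = 240 / 17
kcat = 14.1176 s^-1

14.1176 s^-1


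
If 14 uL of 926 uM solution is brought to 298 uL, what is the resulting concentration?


C2 = C1 * V1 / V2
C2 = 926 * 14 / 298
C2 = 43.5034 uM

43.5034 uM


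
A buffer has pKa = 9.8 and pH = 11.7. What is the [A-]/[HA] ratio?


[A-]/[HA] = 10^(pH - pKa)
= 10^(11.7 - 9.8)
= 79.4328

79.4328


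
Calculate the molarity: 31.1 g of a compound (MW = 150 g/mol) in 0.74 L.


C = (mass / MW) / volume
C = (31.1 / 150) / 0.74
C = 0.2802 M

0.2802 M


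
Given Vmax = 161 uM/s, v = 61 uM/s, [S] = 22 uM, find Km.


Km = [S] * (Vmax - v) / v
Km = 22 * (161 - 61) / 61
Km = 36.0656 uM

36.0656 uM


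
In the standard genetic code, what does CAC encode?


Standard genetic code lookup.
Codon CAC -> His

His


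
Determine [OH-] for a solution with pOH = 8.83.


[OH-] = 10^(-pOH)
[OH-] = 10^(-8.83)
[OH-] = 1.479e-09 M

1.479e-09 M


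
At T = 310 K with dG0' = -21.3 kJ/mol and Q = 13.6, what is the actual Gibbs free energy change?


dG = dG0' + RT * ln(Q) / 1000
dG = -21.3 + 8.314 * 310 * ln(13.6) / 1000
dG = -14.573 kJ/mol

-14.573 kJ/mol


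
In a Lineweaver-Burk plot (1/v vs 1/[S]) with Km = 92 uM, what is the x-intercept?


x-intercept = -1/Km
= -1/92
= -0.0109 1/uM

-0.0109 1/uM


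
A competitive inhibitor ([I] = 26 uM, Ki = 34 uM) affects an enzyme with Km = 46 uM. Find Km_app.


Km_app = Km * (1 + [I]/Ki)
Km_app = 46 * (1 + 26/34)
Km_app = 81.1765 uM

81.1765 uM


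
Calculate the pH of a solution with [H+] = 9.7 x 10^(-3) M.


pH = -log10([H+])
pH = -log10(9.7 x 10^(-3))
pH = 2.0132

2.0132


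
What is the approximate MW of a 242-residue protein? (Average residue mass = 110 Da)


MW = n_residues * 110 Da
MW = 242 * 110
MW = 26620 Da

26620 Da


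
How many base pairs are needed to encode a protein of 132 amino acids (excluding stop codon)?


Each amino acid = 1 codon = 3 bp
bp = 132 * 3 = 396 bp

396 bp


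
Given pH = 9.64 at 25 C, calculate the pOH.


pOH = 14 - pH
pOH = 14 - 9.64
pOH = 4.36

4.36


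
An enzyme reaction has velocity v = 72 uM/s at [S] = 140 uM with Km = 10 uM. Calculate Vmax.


Vmax = v * (Km + [S]) / [S]
Vmax = 72 * (10 + 140) / 140
Vmax = 77.1429 uM/s

77.1429 uM/s


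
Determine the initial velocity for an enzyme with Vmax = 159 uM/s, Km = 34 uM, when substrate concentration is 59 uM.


v = Vmax * [S] / (Km + [S])
v = 159 * 59 / (34 + 59)
v = 100.871 uM/s

100.871 uM/s


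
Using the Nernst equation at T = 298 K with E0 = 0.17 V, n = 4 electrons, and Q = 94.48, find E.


E = E0 - (RT/nF) * ln(Q)
E = 0.17 - (8.314 * 298 / (4 * 96485)) * ln(94.48)
E = 0.1408 V

0.1408 V


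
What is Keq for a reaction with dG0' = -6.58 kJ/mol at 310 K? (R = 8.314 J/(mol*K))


Keq = exp(-dG0 * 1000 / (R * T))
Keq = exp(-(-6.58) * 1000 / (8.314 * 310))
Keq = 12.8458

12.8458


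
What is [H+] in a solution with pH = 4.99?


[H+] = 10^(-pH)
[H+] = 10^(-4.99)
[H+] = 1.023e-05 M

1.023e-05 M


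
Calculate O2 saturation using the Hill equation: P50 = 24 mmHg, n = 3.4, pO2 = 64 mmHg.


Y = pO2^n / (P50^n + pO2^n)
Y = 64^3.4 / (24^3.4 + 64^3.4)
Y = 96.56%

96.56%


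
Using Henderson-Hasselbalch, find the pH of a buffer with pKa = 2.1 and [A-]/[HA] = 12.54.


pH = pKa + log10([A-]/[HA])
pH = 2.1 + log10(12.54)
pH = 3.1983

3.1983


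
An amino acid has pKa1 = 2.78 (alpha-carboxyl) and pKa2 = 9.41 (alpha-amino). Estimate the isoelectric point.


pI = (pKa1 + pKa2) / 2
pI = (2.78 + 9.41) / 2
pI = 6.095

6.095


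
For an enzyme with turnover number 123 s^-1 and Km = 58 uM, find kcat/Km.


Catalytic efficiency = kcat / Km
= 123 / 58
= 2.1207 uM^-1*s^-1

2.1207 uM^-1*s^-1


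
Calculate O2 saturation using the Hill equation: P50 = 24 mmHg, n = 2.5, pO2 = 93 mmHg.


Y = pO2^n / (P50^n + pO2^n)
Y = 93^2.5 / (24^2.5 + 93^2.5)
Y = 96.73%

96.73%


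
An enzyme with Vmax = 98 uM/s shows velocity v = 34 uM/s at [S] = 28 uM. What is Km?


Km = [S] * (Vmax - v) / v
Km = 28 * (98 - 34) / 34
Km = 52.7059 uM

52.7059 uM


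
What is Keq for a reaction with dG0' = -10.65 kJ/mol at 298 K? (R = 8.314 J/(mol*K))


Keq = exp(-dG0 * 1000 / (R * T))
Keq = exp(-(-10.65) * 1000 / (8.314 * 298))
Keq = 73.594

73.594


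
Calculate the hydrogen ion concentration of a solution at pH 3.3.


[H+] = 10^(-pH)
[H+] = 10^(-3.3)
[H+] = 5.012e-04 M

5.012e-04 M


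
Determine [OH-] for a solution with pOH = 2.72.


[OH-] = 10^(-pOH)
[OH-] = 10^(-2.72)
[OH-] = 0.0019 M

0.0019 M


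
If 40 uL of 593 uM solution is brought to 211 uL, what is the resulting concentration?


C2 = C1 * V1 / V2
C2 = 593 * 40 / 211
C2 = 112.4171 uM

112.4171 uM


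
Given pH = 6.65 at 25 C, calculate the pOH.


pOH = 14 - pH
pOH = 14 - 6.65
pOH = 7.35

7.35


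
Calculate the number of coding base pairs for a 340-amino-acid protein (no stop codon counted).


Each amino acid = 1 codon = 3 bp
bp = 340 * 3 = 1020 bp

1020 bp


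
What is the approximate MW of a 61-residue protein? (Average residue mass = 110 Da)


MW = n_residues * 110 Da
MW = 61 * 110
MW = 6710 Da

6710 Da


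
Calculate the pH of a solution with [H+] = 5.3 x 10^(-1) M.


pH = -log10([H+])
pH = -log10(5.3 x 10^(-1))
pH = 0.2757

0.2757


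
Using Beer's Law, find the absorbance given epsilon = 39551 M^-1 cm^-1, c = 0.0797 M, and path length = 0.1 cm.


A = epsilon * c * l
A = 39551 * 0.0797 * 0.1
A = 315.2215

315.2215


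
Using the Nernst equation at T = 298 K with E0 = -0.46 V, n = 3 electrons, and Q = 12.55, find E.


E = E0 - (RT/nF) * ln(Q)
E = -0.46 - (8.314 * 298 / (3 * 96485)) * ln(12.55)
E = -0.4817 V

-0.4817 V


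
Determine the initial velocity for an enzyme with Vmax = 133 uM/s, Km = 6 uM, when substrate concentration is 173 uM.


v = Vmax * [S] / (Km + [S])
v = 133 * 173 / (6 + 173)
v = 128.5419 uM/s

128.5419 uM/s


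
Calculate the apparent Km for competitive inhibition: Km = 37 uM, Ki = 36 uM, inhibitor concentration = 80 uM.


Km_app = Km * (1 + [I]/Ki)
Km_app = 37 * (1 + 80/36)
Km_app = 119.2222 uM

119.2222 uM


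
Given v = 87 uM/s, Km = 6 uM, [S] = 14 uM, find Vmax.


Vmax = v * (Km + [S]) / [S]
Vmax = 87 * (6 + 14) / 14
Vmax = 124.2857 uM/s

124.2857 uM/s


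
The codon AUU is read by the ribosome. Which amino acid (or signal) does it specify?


Standard genetic code lookup.
Codon AUU -> Ile

Ile


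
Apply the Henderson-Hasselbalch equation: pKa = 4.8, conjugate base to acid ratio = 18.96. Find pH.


pH = pKa + log10([A-]/[HA])
pH = 4.8 + log10(18.96)
pH = 6.0778

6.0778


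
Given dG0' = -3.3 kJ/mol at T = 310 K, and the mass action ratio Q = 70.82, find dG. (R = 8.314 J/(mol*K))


dG = dG0' + RT * ln(Q) / 1000
dG = -3.3 + 8.314 * 310 * ln(70.82) / 1000
dG = 7.6798 kJ/mol

7.6798 kJ/mol


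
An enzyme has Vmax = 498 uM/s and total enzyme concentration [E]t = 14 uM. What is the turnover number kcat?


kcat = Vmax / [E]t
kcat = 498 / 14
kcat = 35.5714 s^-1

35.5714 s^-1


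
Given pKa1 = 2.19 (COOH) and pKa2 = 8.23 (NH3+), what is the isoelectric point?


pI = (pKa1 + pKa2) / 2
pI = (2.19 + 8.23) / 2
pI = 5.21

5.21


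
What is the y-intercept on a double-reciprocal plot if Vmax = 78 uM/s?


y-intercept = 1/Vmax
= 1/78
= 0.0128 s/uM

0.0128 s/uM


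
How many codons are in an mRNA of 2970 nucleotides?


codons = nucleotides / 3
codons = 2970 / 3 = 990

990


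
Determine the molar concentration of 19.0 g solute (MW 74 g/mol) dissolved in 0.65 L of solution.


C = (mass / MW) / volume
C = (19.0 / 74) / 0.65
C = 0.395 M

0.395 M


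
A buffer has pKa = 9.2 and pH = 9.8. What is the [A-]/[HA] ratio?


[A-]/[HA] = 10^(pH - pKa)
= 10^(9.8 - 9.2)
= 3.9811

3.9811


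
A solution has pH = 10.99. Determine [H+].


[H+] = 10^(-pH)
[H+] = 10^(-10.99)
[H+] = 1.023e-11 M

1.023e-11 M


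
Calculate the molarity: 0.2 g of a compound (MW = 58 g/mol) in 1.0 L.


C = (mass / MW) / volume
C = (0.2 / 58) / 1.0
C = 0.0034 M

0.0034 M


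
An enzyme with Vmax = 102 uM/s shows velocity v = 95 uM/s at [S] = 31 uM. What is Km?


Km = [S] * (Vmax - v) / v
Km = 31 * (102 - 95) / 95
Km = 2.2842 uM

2.2842 uM


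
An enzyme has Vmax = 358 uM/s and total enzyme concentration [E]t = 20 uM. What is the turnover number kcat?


kcat = Vmax / [E]t
kcat = 358 / 20
kcat = 17.9 s^-1

17.9 s^-1


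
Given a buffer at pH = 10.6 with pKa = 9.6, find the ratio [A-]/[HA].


[A-]/[HA] = 10^(pH - pKa)
= 10^(10.6 - 9.6)
= 10.0

10.0


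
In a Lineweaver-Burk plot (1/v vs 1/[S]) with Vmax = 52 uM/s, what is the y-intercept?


y-intercept = 1/Vmax
= 1/52
= 0.0192 s/uM

0.0192 s/uM


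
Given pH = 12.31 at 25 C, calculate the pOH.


pOH = 14 - pH
pOH = 14 - 12.31
pOH = 1.69

1.69


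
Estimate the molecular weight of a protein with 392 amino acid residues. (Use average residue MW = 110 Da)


MW = n_residues * 110 Da
MW = 392 * 110
MW = 43120 Da

43120 Da


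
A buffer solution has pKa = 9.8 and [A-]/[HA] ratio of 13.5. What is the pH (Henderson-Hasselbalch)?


pH = pKa + log10([A-]/[HA])
pH = 9.8 + log10(13.5)
pH = 10.9303

10.9303


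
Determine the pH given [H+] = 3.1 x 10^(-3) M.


pH = -log10([H+])
pH = -log10(3.1 x 10^(-3))
pH = 2.5086

2.5086


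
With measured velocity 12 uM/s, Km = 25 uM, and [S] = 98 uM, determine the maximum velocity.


Vmax = v * (Km + [S]) / [S]
Vmax = 12 * (25 + 98) / 98
Vmax = 15.0612 uM/s

15.0612 uM/s


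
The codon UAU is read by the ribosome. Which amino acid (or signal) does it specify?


Standard genetic code lookup.
Codon UAU -> Tyr

Tyr


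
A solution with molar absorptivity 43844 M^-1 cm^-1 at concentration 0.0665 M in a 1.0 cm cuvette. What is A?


A = epsilon * c * l
A = 43844 * 0.0665 * 1.0
A = 2915.626

2915.626


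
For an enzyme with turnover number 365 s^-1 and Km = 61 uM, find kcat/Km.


Catalytic efficiency = kcat / Km
= 365 / 61
= 5.9836 uM^-1*s^-1

5.9836 uM^-1*s^-1


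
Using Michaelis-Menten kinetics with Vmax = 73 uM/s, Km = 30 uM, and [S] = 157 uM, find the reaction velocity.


v = Vmax * [S] / (Km + [S])
v = 73 * 157 / (30 + 157)
v = 61.2888 uM/s

61.2888 uM/s


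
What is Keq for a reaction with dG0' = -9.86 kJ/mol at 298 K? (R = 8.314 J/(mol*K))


Keq = exp(-dG0 * 1000 / (R * T))
Keq = exp(-(-9.86) * 1000 / (8.314 * 298))
Keq = 53.5011

53.5011


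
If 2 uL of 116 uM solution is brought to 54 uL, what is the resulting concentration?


C2 = C1 * V1 / V2
C2 = 116 * 2 / 54
C2 = 4.2963 uM

4.2963 uM


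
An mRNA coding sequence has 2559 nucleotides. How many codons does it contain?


codons = nucleotides / 3
codons = 2559 / 3 = 853

853


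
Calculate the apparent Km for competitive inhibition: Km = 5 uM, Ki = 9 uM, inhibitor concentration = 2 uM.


Km_app = Km * (1 + [I]/Ki)
Km_app = 5 * (1 + 2/9)
Km_app = 6.1111 uM

6.1111 uM


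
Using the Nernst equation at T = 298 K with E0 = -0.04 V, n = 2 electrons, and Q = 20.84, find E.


E = E0 - (RT/nF) * ln(Q)
E = -0.04 - (8.314 * 298 / (2 * 96485)) * ln(20.84)
E = -0.079 V

-0.079 V


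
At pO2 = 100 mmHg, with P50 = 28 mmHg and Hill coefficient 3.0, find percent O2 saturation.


Y = pO2^n / (P50^n + pO2^n)
Y = 100^3.0 / (28^3.0 + 100^3.0)
Y = 97.85%

97.85%


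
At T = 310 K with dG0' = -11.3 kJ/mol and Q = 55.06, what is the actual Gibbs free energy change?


dG = dG0' + RT * ln(Q) / 1000
dG = -11.3 + 8.314 * 310 * ln(55.06) / 1000
dG = -0.9689 kJ/mol

-0.9689 kJ/mol


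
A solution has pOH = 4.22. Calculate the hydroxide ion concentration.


[OH-] = 10^(-pOH)
[OH-] = 10^(-4.22)
[OH-] = 6.026e-05 M

6.026e-05 M


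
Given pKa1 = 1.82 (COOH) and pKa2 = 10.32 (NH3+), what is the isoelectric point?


pI = (pKa1 + pKa2) / 2
pI = (1.82 + 10.32) / 2
pI = 6.07

6.07


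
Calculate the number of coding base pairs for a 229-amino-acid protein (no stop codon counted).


Each amino acid = 1 codon = 3 bp
bp = 229 * 3 = 687 bp

687 bp


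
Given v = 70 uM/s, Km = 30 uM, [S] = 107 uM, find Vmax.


Vmax = v * (Km + [S]) / [S]
Vmax = 70 * (30 + 107) / 107
Vmax = 89.6262 uM/s

89.6262 uM/s


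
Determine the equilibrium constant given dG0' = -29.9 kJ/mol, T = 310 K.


Keq = exp(-dG0 * 1000 / (R * T))
Keq = exp(-(-29.9) * 1000 / (8.314 * 310))
Keq = 109218.7597

109218.7597


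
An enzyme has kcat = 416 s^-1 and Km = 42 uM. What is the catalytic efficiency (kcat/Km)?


Catalytic efficiency = kcat / Km
= 416 / 42
= 9.9048 uM^-1*s^-1

9.9048 uM^-1*s^-1


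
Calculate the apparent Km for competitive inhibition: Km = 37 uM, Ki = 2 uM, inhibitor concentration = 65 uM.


Km_app = Km * (1 + [I]/Ki)
Km_app = 37 * (1 + 65/2)
Km_app = 1239.5 uM

1239.5 uM


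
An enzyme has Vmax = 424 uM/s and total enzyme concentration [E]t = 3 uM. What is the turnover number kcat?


kcat = Vmax / [E]t
kcat = 424 / 3
kcat = 141.3333 s^-1

141.3333 s^-1


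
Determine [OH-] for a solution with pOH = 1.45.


[OH-] = 10^(-pOH)
[OH-] = 10^(-1.45)
[OH-] = 0.0355 M

0.0355 M


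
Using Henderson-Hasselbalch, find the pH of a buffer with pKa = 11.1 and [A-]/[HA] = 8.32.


pH = pKa + log10([A-]/[HA])
pH = 11.1 + log10(8.32)
pH = 12.0201

12.0201


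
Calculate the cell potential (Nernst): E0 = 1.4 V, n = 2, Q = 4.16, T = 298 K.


E = E0 - (RT/nF) * ln(Q)
E = 1.4 - (8.314 * 298 / (2 * 96485)) * ln(4.16)
E = 1.3817 V

1.3817 V


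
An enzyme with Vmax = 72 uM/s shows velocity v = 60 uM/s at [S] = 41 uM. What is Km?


Km = [S] * (Vmax - v) / v
Km = 41 * (72 - 60) / 60
Km = 8.2 uM

8.2 uM


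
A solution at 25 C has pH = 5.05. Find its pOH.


pOH = 14 - pH
pOH = 14 - 5.05
pOH = 8.95

8.95


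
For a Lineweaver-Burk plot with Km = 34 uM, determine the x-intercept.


x-intercept = -1/Km
= -1/34
= -0.0294 1/uM

-0.0294 1/uM


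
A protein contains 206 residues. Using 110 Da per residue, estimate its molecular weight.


MW = n_residues * 110 Da
MW = 206 * 110
MW = 22660 Da

22660 Da


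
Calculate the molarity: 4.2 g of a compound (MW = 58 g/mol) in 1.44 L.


C = (mass / MW) / volume
C = (4.2 / 58) / 1.44
C = 0.0503 M

0.0503 M


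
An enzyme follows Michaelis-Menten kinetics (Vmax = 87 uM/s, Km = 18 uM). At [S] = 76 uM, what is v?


v = Vmax * [S] / (Km + [S])
v = 87 * 76 / (18 + 76)
v = 70.3404 uM/s

70.3404 uM/s


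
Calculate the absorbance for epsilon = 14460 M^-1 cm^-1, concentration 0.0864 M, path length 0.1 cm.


A = epsilon * c * l
A = 14460 * 0.0864 * 0.1
A = 124.9344

124.9344


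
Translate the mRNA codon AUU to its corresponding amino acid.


Standard genetic code lookup.
Codon AUU -> Ile

Ile


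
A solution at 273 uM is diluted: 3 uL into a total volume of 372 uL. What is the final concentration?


C2 = C1 * V1 / V2
C2 = 273 * 3 / 372
C2 = 2.2016 uM

2.2016 uM


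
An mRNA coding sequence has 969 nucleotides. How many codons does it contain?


codons = nucleotides / 3
codons = 969 / 3 = 323

323


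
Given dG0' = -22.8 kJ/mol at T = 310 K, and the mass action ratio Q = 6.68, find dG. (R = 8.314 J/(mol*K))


dG = dG0' + RT * ln(Q) / 1000
dG = -22.8 + 8.314 * 310 * ln(6.68) / 1000
dG = -17.9053 kJ/mol

-17.9053 kJ/mol


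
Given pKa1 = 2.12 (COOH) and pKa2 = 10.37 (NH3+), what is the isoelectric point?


pI = (pKa1 + pKa2) / 2
pI = (2.12 + 10.37) / 2
pI = 6.245

6.245


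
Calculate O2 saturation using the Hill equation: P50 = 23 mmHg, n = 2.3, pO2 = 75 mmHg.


Y = pO2^n / (P50^n + pO2^n)
Y = 75^2.3 / (23^2.3 + 75^2.3)
Y = 93.81%

93.81%


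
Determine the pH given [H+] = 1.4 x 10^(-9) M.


pH = -log10([H+])
pH = -log10(1.4 x 10^(-9))
pH = 8.8539

8.8539


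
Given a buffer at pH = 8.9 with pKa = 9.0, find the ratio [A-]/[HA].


[A-]/[HA] = 10^(pH - pKa)
= 10^(8.9 - 9.0)
= 0.7943

0.7943


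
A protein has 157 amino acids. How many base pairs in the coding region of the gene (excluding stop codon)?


Each amino acid = 1 codon = 3 bp
bp = 157 * 3 = 471 bp

471 bp


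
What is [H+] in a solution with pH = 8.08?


[H+] = 10^(-pH)
[H+] = 10^(-8.08)
[H+] = 8.318e-09 M

8.318e-09 M


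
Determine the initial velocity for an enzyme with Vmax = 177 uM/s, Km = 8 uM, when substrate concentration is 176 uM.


v = Vmax * [S] / (Km + [S])
v = 177 * 176 / (8 + 176)
v = 169.3043 uM/s

169.3043 uM/s


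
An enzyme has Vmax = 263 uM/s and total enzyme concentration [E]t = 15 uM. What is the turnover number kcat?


kcat = Vmax / [E]t
kcat = 263 / 15
kcat = 17.5333 s^-1

17.5333 s^-1


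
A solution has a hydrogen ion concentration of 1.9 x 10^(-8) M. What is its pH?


pH = -log10([H+])
pH = -log10(1.9 x 10^(-8))
pH = 7.7212

7.7212


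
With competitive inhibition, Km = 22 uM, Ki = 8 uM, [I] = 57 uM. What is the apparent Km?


Km_app = Km * (1 + [I]/Ki)
Km_app = 22 * (1 + 57/8)
Km_app = 178.75 uM

178.75 uM


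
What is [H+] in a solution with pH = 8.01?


[H+] = 10^(-pH)
[H+] = 10^(-8.01)
[H+] = 9.772e-09 M

9.772e-09 M


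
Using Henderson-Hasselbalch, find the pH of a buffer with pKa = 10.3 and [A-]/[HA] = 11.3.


pH = pKa + log10([A-]/[HA])
pH = 10.3 + log10(11.3)
pH = 11.3531

11.3531


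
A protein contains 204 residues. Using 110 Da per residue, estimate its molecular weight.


MW = n_residues * 110 Da
MW = 204 * 110
MW = 22440 Da

22440 Da


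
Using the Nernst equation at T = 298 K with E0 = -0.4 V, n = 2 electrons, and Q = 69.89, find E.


E = E0 - (RT/nF) * ln(Q)
E = -0.4 - (8.314 * 298 / (2 * 96485)) * ln(69.89)
E = -0.4545 V

-0.4545 V


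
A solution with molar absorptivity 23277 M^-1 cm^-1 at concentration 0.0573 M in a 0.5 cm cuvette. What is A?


A = epsilon * c * l
A = 23277 * 0.0573 * 0.5
A = 666.886

666.886


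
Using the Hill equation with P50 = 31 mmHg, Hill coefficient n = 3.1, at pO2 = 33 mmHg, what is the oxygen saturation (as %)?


Y = pO2^n / (P50^n + pO2^n)
Y = 33^3.1 / (31^3.1 + 33^3.1)
Y = 54.83%

54.83%


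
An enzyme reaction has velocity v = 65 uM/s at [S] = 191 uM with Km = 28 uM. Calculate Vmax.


Vmax = v * (Km + [S]) / [S]
Vmax = 65 * (28 + 191) / 191
Vmax = 74.5288 uM/s

74.5288 uM/s


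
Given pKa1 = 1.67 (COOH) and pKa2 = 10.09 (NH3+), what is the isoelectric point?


pI = (pKa1 + pKa2) / 2
pI = (1.67 + 10.09) / 2
pI = 5.88

5.88


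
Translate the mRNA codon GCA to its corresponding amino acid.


Standard genetic code lookup.
Codon GCA -> Ala

Ala


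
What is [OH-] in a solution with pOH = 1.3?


[OH-] = 10^(-pOH)
[OH-] = 10^(-1.3)
[OH-] = 0.0501 M

0.0501 M


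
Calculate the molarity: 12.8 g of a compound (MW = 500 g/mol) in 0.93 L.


C = (mass / MW) / volume
C = (12.8 / 500) / 0.93
C = 0.0275 M

0.0275 M


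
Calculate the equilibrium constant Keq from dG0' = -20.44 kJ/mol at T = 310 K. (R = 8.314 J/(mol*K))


Keq = exp(-dG0 * 1000 / (R * T))
Keq = exp(-(-20.44) * 1000 / (8.314 * 310))
Keq = 2781.254

2781.254


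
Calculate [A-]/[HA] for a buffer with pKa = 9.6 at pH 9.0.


[A-]/[HA] = 10^(pH - pKa)
= 10^(9.0 - 9.6)
= 0.2512

0.2512


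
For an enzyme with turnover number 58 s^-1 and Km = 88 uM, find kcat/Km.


Catalytic efficiency = kcat / Km
= 58 / 88
= 0.6591 uM^-1*s^-1

0.6591 uM^-1*s^-1


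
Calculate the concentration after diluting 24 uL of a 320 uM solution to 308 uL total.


C2 = C1 * V1 / V2
C2 = 320 * 24 / 308
C2 = 24.9351 uM

24.9351 uM


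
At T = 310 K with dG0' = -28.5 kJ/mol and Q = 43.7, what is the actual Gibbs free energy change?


dG = dG0' + RT * ln(Q) / 1000
dG = -28.5 + 8.314 * 310 * ln(43.7) / 1000
dG = -18.7645 kJ/mol

-18.7645 kJ/mol


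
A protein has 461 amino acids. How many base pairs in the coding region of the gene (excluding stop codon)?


Each amino acid = 1 codon = 3 bp
bp = 461 * 3 = 1383 bp

1383 bp


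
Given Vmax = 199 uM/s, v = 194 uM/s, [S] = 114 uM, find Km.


Km = [S] * (Vmax - v) / v
Km = 114 * (199 - 194) / 194
Km = 2.9381 uM

2.9381 uM


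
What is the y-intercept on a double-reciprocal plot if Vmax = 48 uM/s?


y-intercept = 1/Vmax
= 1/48
= 0.0208 s/uM

0.0208 s/uM


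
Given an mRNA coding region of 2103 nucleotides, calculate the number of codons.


codons = nucleotides / 3
codons = 2103 / 3 = 701

701


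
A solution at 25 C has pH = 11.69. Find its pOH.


pOH = 14 - pH
pOH = 14 - 11.69
pOH = 2.31

2.31


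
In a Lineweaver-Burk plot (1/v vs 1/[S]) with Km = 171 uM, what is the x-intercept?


x-intercept = -1/Km
= -1/171
= -0.0058 1/uM

-0.0058 1/uM


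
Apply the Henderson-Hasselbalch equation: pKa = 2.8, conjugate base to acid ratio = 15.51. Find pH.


pH = pKa + log10([A-]/[HA])
pH = 2.8 + log10(15.51)
pH = 3.9906

3.9906


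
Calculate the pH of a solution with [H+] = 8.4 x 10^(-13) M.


pH = -log10([H+])
pH = -log10(8.4 x 10^(-13))
pH = 12.0757

12.0757


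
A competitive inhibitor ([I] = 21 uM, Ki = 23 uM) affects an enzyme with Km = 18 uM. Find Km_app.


Km_app = Km * (1 + [I]/Ki)
Km_app = 18 * (1 + 21/23)
Km_app = 34.4348 uM

34.4348 uM


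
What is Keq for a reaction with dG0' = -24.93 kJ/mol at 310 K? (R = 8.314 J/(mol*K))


Keq = exp(-dG0 * 1000 / (R * T))
Keq = exp(-(-24.93) * 1000 / (8.314 * 310))
Keq = 15879.1688

15879.1688


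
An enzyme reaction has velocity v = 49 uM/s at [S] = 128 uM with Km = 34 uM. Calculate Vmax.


Vmax = v * (Km + [S]) / [S]
Vmax = 49 * (34 + 128) / 128
Vmax = 62.0156 uM/s

62.0156 uM/s


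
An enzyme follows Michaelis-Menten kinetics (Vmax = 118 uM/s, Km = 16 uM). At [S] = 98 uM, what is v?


v = Vmax * [S] / (Km + [S])
v = 118 * 98 / (16 + 98)
v = 101.4386 uM/s

101.4386 uM/s


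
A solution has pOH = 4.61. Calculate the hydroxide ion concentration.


[OH-] = 10^(-pOH)
[OH-] = 10^(-4.61)
[OH-] = 2.455e-05 M

2.455e-05 M


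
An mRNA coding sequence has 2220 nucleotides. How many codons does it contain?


codons = nucleotides / 3
codons = 2220 / 3 = 740

740


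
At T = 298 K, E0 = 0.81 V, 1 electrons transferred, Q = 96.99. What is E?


E = E0 - (RT/nF) * ln(Q)
E = 0.81 - (8.314 * 298 / (1 * 96485)) * ln(96.99)
E = 0.6925 V

0.6925 V


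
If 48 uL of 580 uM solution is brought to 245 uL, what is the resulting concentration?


C2 = C1 * V1 / V2
C2 = 580 * 48 / 245
C2 = 113.6327 uM

113.6327 uM


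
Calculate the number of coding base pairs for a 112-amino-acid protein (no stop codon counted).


Each amino acid = 1 codon = 3 bp
bp = 112 * 3 = 336 bp

336 bp


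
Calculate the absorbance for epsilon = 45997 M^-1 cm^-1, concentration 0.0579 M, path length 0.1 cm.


A = epsilon * c * l
A = 45997 * 0.0579 * 0.1
A = 266.3226

266.3226


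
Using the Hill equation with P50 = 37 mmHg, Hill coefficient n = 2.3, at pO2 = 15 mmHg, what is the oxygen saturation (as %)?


Y = pO2^n / (P50^n + pO2^n)
Y = 15^2.3 / (37^2.3 + 15^2.3)
Y = 11.14%

11.14%


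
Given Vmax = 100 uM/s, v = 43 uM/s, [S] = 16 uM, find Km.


Km = [S] * (Vmax - v) / v
Km = 16 * (100 - 43) / 43
Km = 21.2093 uM

21.2093 uM


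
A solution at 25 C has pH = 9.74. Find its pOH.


pOH = 14 - pH
pOH = 14 - 9.74
pOH = 4.26

4.26


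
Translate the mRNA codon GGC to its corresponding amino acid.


Standard genetic code lookup.
Codon GGC -> Gly

Gly


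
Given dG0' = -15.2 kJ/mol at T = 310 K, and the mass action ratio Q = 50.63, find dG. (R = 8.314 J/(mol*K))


dG = dG0' + RT * ln(Q) / 1000
dG = -15.2 + 8.314 * 310 * ln(50.63) / 1000
dG = -5.0851 kJ/mol

-5.0851 kJ/mol


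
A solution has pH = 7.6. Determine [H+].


[H+] = 10^(-pH)
[H+] = 10^(-7.6)
[H+] = 2.512e-08 M

2.512e-08 M


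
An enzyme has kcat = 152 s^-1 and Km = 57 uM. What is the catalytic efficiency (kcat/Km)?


Catalytic efficiency = kcat / Km
= 152 / 57
= 2.6667 uM^-1*s^-1

2.6667 uM^-1*s^-1


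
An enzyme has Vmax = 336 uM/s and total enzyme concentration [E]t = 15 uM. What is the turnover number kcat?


kcat = Vmax / [E]t
kcat = 336 / 15
kcat = 22.4 s^-1

22.4 s^-1


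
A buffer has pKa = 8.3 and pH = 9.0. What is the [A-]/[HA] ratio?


[A-]/[HA] = 10^(pH - pKa)
= 10^(9.0 - 8.3)
= 5.0119

5.0119


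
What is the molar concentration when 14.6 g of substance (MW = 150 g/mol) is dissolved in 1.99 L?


C = (mass / MW) / volume
C = (14.6 / 150) / 1.99
C = 0.0489 M

0.0489 M


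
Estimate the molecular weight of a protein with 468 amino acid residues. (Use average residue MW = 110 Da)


MW = n_residues * 110 Da
MW = 468 * 110
MW = 51480 Da

51480 Da


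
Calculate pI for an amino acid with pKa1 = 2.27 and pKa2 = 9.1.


pI = (pKa1 + pKa2) / 2
pI = (2.27 + 9.1) / 2
pI = 5.685

5.685


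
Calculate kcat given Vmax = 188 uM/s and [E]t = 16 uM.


kcat = Vmax / [E]t
kcat = 188 / 16
kcat = 11.75 s^-1

11.75 s^-1


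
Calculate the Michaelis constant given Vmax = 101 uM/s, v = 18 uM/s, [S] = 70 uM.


Km = [S] * (Vmax - v) / v
Km = 70 * (101 - 18) / 18
Km = 322.7778 uM

322.7778 uM


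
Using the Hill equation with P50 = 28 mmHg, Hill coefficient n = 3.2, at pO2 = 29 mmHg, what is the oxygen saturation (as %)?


Y = pO2^n / (P50^n + pO2^n)
Y = 29^3.2 / (28^3.2 + 29^3.2)
Y = 52.8%

52.8%


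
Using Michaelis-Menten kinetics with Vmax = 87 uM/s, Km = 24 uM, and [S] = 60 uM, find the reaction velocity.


v = Vmax * [S] / (Km + [S])
v = 87 * 60 / (24 + 60)
v = 62.1429 uM/s

62.1429 uM/s


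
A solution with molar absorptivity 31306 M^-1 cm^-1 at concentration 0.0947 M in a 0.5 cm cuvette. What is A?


A = epsilon * c * l
A = 31306 * 0.0947 * 0.5
A = 1482.3391

1482.3391


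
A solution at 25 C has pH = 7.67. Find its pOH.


pOH = 14 - pH
pOH = 14 - 7.67
pOH = 6.33

6.33


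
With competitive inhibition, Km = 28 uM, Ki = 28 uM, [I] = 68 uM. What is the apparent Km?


Km_app = Km * (1 + [I]/Ki)
Km_app = 28 * (1 + 68/28)
Km_app = 96.0 uM

96.0 uM


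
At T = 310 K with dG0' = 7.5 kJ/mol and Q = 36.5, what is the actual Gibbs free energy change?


dG = dG0' + RT * ln(Q) / 1000
dG = 7.5 + 8.314 * 310 * ln(36.5) / 1000
dG = 16.7715 kJ/mol

16.7715 kJ/mol


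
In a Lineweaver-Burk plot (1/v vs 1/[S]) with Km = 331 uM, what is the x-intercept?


x-intercept = -1/Km
= -1/331
= -0.003 1/uM

-0.003 1/uM


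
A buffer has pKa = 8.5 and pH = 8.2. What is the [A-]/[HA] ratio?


[A-]/[HA] = 10^(pH - pKa)
= 10^(8.2 - 8.5)
= 0.5012

0.5012


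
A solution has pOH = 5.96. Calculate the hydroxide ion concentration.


[OH-] = 10^(-pOH)
[OH-] = 10^(-5.96)
[OH-] = 1.096e-06 M

1.096e-06 M


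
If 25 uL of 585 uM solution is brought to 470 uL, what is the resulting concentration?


C2 = C1 * V1 / V2
C2 = 585 * 25 / 470
C2 = 31.117 uM

31.117 uM


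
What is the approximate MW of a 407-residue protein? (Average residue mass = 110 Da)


MW = n_residues * 110 Da
MW = 407 * 110
MW = 44770 Da

44770 Da


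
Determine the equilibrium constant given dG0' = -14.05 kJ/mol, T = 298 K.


Keq = exp(-dG0 * 1000 / (R * T))
Keq = exp(-(-14.05) * 1000 / (8.314 * 298))
Keq = 290.2883

290.2883


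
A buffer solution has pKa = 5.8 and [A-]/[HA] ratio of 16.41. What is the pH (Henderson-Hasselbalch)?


pH = pKa + log10([A-]/[HA])
pH = 5.8 + log10(16.41)
pH = 7.0151

7.0151


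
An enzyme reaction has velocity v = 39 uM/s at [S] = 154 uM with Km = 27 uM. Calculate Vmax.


Vmax = v * (Km + [S]) / [S]
Vmax = 39 * (27 + 154) / 154
Vmax = 45.8377 uM/s

45.8377 uM/s


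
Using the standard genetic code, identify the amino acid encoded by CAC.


Standard genetic code lookup.
Codon CAC -> His

His


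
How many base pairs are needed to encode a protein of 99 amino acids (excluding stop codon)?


Each amino acid = 1 codon = 3 bp
bp = 99 * 3 = 297 bp

297 bp


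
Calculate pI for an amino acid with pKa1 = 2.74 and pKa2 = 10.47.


pI = (pKa1 + pKa2) / 2
pI = (2.74 + 10.47) / 2
pI = 6.605

6.605


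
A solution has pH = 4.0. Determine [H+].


[H+] = 10^(-pH)
[H+] = 10^(-4.0)
[H+] = 1.000e-04 M

1.000e-04 M


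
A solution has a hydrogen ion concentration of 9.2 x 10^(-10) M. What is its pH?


pH = -log10([H+])
pH = -log10(9.2 x 10^(-10))
pH = 9.0362

9.0362


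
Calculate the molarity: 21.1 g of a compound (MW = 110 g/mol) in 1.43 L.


C = (mass / MW) / volume
C = (21.1 / 110) / 1.43
C = 0.1341 M

0.1341 M


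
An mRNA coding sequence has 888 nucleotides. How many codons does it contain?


codons = nucleotides / 3
codons = 888 / 3 = 296

296


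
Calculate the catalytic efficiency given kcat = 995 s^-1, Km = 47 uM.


Catalytic efficiency = kcat / Km
= 995 / 47
= 21.1702 uM^-1*s^-1

21.1702 uM^-1*s^-1


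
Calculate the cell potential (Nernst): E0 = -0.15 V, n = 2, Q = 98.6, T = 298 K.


E = E0 - (RT/nF) * ln(Q)
E = -0.15 - (8.314 * 298 / (2 * 96485)) * ln(98.6)
E = -0.2089 V

-0.2089 V


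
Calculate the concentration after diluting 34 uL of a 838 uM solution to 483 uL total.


C2 = C1 * V1 / V2
C2 = 838 * 34 / 483
C2 = 58.9896 uM

58.9896 uM


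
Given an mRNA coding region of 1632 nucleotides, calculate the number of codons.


codons = nucleotides / 3
codons = 1632 / 3 = 544

544


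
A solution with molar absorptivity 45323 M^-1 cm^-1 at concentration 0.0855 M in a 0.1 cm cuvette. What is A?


A = epsilon * c * l
A = 45323 * 0.0855 * 0.1
A = 387.5117

387.5117


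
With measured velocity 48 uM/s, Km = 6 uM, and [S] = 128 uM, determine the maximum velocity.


Vmax = v * (Km + [S]) / [S]
Vmax = 48 * (6 + 128) / 128
Vmax = 50.25 uM/s

50.25 uM/s


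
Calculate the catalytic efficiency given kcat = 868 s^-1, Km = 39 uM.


Catalytic efficiency = kcat / Km
= 868 / 39
= 22.2564 uM^-1*s^-1

22.2564 uM^-1*s^-1


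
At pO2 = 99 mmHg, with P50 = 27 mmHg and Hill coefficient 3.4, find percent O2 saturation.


Y = pO2^n / (P50^n + pO2^n)
Y = 99^3.4 / (27^3.4 + 99^3.4)
Y = 98.81%

98.81%


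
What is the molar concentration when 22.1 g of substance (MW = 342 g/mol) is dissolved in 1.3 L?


C = (mass / MW) / volume
C = (22.1 / 342) / 1.3
C = 0.0497 M

0.0497 M


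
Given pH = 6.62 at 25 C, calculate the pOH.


pOH = 14 - pH
pOH = 14 - 6.62
pOH = 7.38

7.38


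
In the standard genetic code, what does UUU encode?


Standard genetic code lookup.
Codon UUU -> Phe

Phe


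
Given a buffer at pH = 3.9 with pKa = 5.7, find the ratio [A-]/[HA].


[A-]/[HA] = 10^(pH - pKa)
= 10^(3.9 - 5.7)
= 0.0158

0.0158


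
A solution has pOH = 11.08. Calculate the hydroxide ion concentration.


[OH-] = 10^(-pOH)
[OH-] = 10^(-11.08)
[OH-] = 8.318e-12 M

8.318e-12 M


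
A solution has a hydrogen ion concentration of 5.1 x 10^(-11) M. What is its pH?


pH = -log10([H+])
pH = -log10(5.1 x 10^(-11))
pH = 10.2924

10.2924


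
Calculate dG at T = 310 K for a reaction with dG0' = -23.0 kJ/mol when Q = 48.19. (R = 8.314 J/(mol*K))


dG = dG0' + RT * ln(Q) / 1000
dG = -23.0 + 8.314 * 310 * ln(48.19) / 1000
dG = -13.0124 kJ/mol

-13.0124 kJ/mol


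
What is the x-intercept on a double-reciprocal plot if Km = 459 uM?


x-intercept = -1/Km
= -1/459
= -0.0022 1/uM

-0.0022 1/uM


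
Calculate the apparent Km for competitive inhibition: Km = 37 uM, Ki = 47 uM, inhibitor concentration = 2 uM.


Km_app = Km * (1 + [I]/Ki)
Km_app = 37 * (1 + 2/47)
Km_app = 38.5745 uM

38.5745 uM


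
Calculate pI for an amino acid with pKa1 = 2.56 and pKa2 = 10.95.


pI = (pKa1 + pKa2) / 2
pI = (2.56 + 10.95) / 2
pI = 6.755

6.755


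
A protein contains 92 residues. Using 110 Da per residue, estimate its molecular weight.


MW = n_residues * 110 Da
MW = 92 * 110
MW = 10120 Da

10120 Da


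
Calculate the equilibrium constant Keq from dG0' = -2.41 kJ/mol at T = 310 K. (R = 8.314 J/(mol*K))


Keq = exp(-dG0 * 1000 / (R * T))
Keq = exp(-(-2.41) * 1000 / (8.314 * 310))
Keq = 2.5474

2.5474


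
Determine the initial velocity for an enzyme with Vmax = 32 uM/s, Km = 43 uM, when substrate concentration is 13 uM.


v = Vmax * [S] / (Km + [S])
v = 32 * 13 / (43 + 13)
v = 7.4286 uM/s

7.4286 uM/s


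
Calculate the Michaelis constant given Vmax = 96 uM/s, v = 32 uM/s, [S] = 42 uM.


Km = [S] * (Vmax - v) / v
Km = 42 * (96 - 32) / 32
Km = 84.0 uM

84.0 uM


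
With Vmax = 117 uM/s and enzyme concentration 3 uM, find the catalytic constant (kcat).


kcat = Vmax / [E]t
kcat = 117 / 3
kcat = 39.0 s^-1

39.0 s^-1


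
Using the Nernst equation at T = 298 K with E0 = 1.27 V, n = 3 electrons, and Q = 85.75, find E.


E = E0 - (RT/nF) * ln(Q)
E = 1.27 - (8.314 * 298 / (3 * 96485)) * ln(85.75)
E = 1.2319 V

1.2319 V


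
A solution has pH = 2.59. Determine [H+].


[H+] = 10^(-pH)
[H+] = 10^(-2.59)
[H+] = 0.0026 M

0.0026 M


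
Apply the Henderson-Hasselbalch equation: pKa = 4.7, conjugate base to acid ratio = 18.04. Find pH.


pH = pKa + log10([A-]/[HA])
pH = 4.7 + log10(18.04)
pH = 5.9562

5.9562


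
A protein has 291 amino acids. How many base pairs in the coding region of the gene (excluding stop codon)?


Each amino acid = 1 codon = 3 bp
bp = 291 * 3 = 873 bp

873 bp


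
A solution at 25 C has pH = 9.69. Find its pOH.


pOH = 14 - pH
pOH = 14 - 9.69
pOH = 4.31

4.31


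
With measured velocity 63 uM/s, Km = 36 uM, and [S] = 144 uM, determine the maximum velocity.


Vmax = v * (Km + [S]) / [S]
Vmax = 63 * (36 + 144) / 144
Vmax = 78.75 uM/s

78.75 uM/s


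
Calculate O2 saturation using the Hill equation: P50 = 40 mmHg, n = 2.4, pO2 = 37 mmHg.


Y = pO2^n / (P50^n + pO2^n)
Y = 37^2.4 / (40^2.4 + 37^2.4)
Y = 45.34%

45.34%


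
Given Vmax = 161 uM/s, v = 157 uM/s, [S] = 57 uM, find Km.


Km = [S] * (Vmax - v) / v
Km = 57 * (161 - 157) / 157
Km = 1.4522 uM

1.4522 uM


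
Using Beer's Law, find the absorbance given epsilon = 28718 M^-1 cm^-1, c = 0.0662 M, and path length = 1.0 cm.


A = epsilon * c * l
A = 28718 * 0.0662 * 1.0
A = 1901.1316

1901.1316
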